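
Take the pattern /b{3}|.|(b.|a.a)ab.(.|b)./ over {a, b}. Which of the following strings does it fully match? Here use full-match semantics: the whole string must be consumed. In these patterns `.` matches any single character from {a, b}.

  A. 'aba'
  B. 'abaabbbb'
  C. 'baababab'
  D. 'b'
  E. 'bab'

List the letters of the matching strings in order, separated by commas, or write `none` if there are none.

A → no match
B → match
C → no match
D → match
E → no match

B, D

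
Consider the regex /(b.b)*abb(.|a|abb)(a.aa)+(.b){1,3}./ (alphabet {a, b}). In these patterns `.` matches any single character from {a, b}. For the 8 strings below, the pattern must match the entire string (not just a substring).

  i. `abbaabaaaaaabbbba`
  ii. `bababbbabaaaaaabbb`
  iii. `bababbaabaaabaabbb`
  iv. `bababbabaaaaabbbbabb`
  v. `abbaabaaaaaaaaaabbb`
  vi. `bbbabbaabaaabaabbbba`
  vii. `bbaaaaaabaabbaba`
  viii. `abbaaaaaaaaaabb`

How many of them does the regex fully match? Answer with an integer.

6

i → match
ii → match
iii → match
iv → no match
v → match
vi → match
vii → no match
viii → match
Total matched: 6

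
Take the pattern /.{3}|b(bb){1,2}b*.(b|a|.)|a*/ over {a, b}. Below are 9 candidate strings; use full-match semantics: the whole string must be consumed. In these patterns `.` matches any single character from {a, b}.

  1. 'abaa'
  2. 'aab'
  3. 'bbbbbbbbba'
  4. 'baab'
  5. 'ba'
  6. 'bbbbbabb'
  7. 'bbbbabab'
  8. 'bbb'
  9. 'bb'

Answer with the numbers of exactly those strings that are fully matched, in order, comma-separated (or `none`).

2, 3, 8

1 → no match
2 → match
3 → match
4 → no match
5 → no match
6 → no match
7 → no match
8 → match
9 → no match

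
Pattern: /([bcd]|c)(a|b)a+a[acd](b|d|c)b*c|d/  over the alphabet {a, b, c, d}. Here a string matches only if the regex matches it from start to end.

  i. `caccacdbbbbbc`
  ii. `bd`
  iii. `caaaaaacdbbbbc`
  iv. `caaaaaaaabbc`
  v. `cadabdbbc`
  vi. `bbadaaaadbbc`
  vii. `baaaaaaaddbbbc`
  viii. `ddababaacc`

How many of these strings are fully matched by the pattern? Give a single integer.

3

i → no match
ii → no match
iii → match
iv → match
v → no match
vi → no match
vii → match
viii → no match
Total matched: 3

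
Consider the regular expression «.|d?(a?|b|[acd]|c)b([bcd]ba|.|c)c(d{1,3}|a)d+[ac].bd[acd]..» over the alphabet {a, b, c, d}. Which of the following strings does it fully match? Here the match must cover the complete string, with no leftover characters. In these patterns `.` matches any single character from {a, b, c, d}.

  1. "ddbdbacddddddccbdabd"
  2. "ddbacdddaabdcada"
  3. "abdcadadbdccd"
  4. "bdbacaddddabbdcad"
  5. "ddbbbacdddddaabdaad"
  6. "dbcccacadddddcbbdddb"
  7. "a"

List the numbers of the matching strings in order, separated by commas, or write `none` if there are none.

1 → match
2 → no match
3 → match
4 → match
5 → match
6 → no match
7 → match

1, 3, 4, 5, 7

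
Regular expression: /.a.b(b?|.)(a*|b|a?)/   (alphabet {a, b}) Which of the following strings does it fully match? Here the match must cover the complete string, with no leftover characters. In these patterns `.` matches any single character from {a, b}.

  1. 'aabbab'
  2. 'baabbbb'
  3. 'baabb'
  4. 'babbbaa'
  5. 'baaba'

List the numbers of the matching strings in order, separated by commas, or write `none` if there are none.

1 → match
2 → no match
3 → match
4 → match
5 → match

1, 3, 4, 5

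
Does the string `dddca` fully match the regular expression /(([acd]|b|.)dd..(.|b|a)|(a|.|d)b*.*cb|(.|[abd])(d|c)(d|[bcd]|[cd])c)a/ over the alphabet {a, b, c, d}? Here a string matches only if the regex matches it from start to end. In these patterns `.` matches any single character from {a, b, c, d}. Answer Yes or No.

Yes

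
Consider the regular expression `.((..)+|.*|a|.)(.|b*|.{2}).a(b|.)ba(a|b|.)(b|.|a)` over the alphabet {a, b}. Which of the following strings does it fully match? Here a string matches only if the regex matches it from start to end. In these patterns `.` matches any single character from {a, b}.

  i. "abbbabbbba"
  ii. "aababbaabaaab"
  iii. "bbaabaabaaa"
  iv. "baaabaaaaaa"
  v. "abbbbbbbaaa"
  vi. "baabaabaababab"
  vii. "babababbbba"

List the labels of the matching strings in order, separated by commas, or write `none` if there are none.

iii

i → no match
ii → no match
iii → match
iv → no match
v → no match
vi → no match
vii → no match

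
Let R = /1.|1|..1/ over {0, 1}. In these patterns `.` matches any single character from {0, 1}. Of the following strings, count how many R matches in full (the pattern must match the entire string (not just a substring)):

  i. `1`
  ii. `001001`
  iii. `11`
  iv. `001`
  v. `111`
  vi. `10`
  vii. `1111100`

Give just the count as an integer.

i → match
ii → no match
iii → match
iv → match
v → match
vi → match
vii → no match
Total matched: 5

5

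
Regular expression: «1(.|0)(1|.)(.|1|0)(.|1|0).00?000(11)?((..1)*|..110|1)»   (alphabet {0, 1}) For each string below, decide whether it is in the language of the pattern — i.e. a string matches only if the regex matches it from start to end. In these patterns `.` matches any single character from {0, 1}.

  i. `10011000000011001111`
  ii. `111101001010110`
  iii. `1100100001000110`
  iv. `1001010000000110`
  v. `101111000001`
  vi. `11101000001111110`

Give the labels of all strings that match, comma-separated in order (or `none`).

i → match
ii → no match
iii → no match
iv → match
v → match
vi → match

i, iv, v, vi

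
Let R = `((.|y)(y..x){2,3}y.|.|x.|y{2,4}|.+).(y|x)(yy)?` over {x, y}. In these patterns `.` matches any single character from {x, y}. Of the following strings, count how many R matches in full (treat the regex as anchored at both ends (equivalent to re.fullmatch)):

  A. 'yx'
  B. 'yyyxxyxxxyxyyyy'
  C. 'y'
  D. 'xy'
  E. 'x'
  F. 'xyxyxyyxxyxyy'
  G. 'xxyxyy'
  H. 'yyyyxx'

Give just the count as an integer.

4

A. 'yx' → no match
B → match
C. 'y' → no match
D. 'xy' → no match
E. 'x' → no match
F → match
G. 'xxyxyy' → match
H. 'yyyyxx' → match
Total matched: 4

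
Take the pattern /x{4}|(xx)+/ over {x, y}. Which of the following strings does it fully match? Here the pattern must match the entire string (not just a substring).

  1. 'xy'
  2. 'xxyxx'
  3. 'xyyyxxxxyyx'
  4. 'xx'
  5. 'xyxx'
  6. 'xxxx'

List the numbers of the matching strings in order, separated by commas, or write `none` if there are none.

1 → no match
2 → no match
3 → no match
4 → match
5 → no match
6 → match

4, 6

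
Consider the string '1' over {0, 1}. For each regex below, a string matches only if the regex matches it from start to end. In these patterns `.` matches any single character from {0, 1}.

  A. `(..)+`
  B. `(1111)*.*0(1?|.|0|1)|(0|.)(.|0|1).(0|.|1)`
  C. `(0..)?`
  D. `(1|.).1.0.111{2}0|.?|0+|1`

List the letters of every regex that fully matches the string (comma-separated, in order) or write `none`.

A → no match
B → no match
C → no match
D → match

D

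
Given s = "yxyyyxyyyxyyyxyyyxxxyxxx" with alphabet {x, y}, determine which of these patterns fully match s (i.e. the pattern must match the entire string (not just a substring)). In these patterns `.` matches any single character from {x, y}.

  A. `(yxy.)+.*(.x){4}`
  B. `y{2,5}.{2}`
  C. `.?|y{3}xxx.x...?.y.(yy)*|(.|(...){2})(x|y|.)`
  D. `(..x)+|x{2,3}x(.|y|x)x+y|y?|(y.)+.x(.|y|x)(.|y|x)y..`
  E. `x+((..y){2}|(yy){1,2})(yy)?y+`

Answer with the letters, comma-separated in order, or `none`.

A → match
B → no match
C → no match
D → no match
E → no match — must start with "x"

A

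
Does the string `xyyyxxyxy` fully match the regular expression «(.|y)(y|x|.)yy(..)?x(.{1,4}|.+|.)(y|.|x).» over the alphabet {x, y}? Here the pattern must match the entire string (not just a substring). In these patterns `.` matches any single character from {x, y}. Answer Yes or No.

Yes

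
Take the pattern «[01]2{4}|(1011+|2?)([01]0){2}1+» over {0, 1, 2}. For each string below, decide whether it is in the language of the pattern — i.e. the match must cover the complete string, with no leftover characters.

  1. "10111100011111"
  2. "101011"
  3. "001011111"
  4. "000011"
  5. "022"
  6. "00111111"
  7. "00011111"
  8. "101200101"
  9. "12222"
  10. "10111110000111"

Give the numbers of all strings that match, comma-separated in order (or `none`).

1, 2, 3, 4, 9, 10

1 → match
2. "101011" → match
3. "001011111" → match
4. "000011" → match
5. "022" → no match
6. "00111111" → no match
7. "00011111" → no match
8. "101200101" → no match
9. "12222" → match
10 → match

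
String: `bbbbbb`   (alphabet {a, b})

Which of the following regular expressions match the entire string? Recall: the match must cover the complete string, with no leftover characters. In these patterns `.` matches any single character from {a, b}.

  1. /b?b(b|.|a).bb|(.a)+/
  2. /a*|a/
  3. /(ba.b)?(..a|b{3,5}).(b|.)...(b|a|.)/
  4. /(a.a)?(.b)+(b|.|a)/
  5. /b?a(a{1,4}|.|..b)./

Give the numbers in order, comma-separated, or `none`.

1 → match
2 → no match
3 → no match
4 → no match
5 → no match

1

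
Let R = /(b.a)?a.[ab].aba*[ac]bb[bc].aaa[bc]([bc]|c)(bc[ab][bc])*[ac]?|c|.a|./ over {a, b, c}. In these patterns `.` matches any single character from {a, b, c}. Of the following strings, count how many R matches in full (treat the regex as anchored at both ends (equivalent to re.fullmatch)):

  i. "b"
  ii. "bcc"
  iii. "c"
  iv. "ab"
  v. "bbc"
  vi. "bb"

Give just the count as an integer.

i → match
ii → no match
iii → match
iv → no match
v → no match
vi → no match
Total matched: 2

2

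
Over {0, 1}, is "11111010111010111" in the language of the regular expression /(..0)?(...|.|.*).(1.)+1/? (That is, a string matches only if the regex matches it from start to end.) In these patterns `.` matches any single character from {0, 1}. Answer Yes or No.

Yes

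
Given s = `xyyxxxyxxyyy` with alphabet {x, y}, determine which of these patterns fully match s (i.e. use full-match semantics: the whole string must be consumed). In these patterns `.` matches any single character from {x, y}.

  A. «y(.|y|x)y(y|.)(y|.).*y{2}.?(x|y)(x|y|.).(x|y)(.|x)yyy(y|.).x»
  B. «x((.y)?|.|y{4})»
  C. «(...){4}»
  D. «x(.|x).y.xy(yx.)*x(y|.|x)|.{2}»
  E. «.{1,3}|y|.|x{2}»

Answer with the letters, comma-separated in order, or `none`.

A → no match — must start with `y`
B → no match
C → match
D → no match
E → no match

C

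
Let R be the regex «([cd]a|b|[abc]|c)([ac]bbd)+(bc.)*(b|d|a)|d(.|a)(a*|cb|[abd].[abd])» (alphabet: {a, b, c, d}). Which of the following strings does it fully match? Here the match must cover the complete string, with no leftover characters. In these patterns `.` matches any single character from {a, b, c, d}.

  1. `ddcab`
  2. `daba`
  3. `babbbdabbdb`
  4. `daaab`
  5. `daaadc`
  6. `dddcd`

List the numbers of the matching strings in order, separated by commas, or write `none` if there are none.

1 → no match
2 → no match
3 → no match
4 → match
5 → no match
6 → match

4, 6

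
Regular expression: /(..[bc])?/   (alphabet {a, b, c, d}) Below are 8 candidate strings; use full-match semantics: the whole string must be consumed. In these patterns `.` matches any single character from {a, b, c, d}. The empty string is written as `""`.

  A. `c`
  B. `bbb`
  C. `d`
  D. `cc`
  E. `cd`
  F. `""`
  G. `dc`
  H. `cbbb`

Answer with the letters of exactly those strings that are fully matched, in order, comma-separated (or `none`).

A → no match
B → match
C → no match
D → no match
E → no match
F → match
G → no match
H → no match

B, F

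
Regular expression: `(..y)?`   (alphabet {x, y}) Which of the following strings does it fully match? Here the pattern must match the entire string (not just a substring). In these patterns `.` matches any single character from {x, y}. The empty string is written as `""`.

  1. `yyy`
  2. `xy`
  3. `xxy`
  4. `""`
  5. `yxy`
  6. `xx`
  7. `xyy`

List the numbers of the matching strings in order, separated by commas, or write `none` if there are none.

1, 3, 4, 5, 7

1 → match
2 → no match
3 → match
4 → match
5 → match
6 → no match
7 → match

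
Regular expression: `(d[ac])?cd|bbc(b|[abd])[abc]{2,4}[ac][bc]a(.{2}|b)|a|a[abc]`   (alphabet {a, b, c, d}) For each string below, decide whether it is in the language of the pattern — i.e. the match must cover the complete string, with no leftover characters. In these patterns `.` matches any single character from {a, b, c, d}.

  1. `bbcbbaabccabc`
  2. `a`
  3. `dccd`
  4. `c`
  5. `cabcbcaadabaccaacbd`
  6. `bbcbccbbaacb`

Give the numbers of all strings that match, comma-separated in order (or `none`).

1, 2, 3

1 → match
2 → match
3 → match
4 → no match
5 → no match
6 → no match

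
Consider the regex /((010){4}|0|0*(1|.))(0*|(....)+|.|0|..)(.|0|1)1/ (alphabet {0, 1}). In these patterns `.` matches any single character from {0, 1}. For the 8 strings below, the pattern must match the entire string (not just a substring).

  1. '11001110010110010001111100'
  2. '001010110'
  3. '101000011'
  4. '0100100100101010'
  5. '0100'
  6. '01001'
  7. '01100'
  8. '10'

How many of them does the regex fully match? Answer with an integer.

1 → no match — must end with '1'
2 → no match — must end with '1'
3 → no match
4 → no match — must end with '1'
5 → no match — must end with '1'
6 → match
7 → no match — must end with '1'
8 → no match — must end with '1'
Total matched: 1

1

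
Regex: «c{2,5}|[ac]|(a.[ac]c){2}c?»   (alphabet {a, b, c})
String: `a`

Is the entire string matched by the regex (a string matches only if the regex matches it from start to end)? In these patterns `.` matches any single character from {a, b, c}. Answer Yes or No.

Yes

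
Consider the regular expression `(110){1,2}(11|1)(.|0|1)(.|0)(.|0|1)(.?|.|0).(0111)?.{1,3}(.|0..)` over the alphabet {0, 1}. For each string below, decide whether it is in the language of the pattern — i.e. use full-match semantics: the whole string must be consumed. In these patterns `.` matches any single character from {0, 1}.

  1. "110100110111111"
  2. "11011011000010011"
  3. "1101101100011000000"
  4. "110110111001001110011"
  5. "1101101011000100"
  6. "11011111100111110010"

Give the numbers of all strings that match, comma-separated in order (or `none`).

1 → match
2 → match
3 → match
4 → match
5 → match
6 → match

1, 2, 3, 4, 5, 6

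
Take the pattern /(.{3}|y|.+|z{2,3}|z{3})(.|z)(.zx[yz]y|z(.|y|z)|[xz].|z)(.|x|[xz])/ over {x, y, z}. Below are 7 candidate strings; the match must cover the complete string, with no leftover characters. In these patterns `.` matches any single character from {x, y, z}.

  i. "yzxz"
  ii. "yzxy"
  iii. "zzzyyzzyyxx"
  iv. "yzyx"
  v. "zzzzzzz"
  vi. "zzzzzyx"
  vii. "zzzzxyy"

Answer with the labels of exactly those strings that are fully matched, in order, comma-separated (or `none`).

v, vi, vii

i → no match
ii → no match
iii → no match
iv → no match
v → match
vi → match
vii → match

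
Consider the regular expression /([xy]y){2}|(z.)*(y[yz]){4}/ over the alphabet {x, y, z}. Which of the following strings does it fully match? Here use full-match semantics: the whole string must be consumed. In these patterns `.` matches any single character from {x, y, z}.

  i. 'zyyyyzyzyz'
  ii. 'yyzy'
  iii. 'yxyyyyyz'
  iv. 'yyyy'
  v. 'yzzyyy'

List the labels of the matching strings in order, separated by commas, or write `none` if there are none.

i. 'zyyyyzyzyz' → match
ii. 'yyzy' → no match
iii. 'yxyyyyyz' → no match
iv. 'yyyy' → match
v. 'yzzyyy' → no match

i, iv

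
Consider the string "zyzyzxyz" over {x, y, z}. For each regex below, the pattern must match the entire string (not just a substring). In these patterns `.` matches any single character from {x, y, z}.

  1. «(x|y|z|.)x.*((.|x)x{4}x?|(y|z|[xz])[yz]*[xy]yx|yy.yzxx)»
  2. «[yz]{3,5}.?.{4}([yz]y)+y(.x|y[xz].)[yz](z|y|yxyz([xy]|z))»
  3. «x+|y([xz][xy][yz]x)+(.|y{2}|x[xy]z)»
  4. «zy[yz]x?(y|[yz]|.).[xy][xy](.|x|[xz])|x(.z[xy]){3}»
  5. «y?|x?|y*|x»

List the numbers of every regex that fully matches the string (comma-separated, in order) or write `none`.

4

1 → no match
2 → no match
3 → no match
4 → match
5 → no match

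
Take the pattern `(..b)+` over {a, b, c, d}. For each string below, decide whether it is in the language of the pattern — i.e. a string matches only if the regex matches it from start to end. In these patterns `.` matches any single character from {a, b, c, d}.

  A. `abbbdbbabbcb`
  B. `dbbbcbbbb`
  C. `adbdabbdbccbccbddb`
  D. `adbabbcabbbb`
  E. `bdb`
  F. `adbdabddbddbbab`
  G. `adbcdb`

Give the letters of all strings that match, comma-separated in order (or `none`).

A, B, C, D, E, F, G

A → match
B → match
C → match
D → match
E → match
F → match
G → match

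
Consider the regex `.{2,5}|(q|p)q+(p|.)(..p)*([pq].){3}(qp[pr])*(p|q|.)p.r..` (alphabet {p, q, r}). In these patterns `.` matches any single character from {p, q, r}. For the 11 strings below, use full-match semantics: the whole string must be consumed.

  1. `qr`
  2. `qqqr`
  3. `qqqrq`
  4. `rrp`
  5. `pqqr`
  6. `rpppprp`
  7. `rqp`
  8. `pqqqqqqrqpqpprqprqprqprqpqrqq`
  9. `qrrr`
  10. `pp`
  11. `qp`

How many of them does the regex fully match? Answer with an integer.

1 → match
2 → match
3 → match
4 → match
5 → match
6 → no match
7 → match
8 → match
9 → match
10 → match
11 → match
Total matched: 10

10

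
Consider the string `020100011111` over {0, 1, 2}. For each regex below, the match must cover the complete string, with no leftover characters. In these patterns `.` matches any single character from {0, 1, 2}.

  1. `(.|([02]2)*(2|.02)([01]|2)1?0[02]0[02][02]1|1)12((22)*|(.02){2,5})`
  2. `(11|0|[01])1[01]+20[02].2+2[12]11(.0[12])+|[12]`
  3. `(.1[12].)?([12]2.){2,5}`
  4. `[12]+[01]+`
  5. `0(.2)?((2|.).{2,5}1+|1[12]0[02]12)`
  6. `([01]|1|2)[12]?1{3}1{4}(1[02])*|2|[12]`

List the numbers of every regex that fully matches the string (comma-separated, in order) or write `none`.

1 → no match
2 → no match
3 → no match
4 → no match
5 → match
6 → no match

5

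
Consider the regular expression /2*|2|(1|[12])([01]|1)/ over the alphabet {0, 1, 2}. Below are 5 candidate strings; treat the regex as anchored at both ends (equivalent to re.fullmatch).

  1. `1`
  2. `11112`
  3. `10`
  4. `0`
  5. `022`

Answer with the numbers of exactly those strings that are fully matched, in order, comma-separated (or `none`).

1. `1` → no match
2. `11112` → no match
3. `10` → match
4. `0` → no match
5. `022` → no match

3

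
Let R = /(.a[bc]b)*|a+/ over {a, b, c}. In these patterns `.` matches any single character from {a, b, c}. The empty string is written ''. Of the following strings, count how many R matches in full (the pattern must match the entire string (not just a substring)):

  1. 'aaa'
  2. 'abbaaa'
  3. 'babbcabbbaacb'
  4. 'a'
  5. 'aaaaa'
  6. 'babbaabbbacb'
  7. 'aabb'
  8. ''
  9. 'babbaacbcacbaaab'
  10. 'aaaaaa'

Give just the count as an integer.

1. 'aaa' → match
2. 'abbaaa' → no match
3 → no match
4. 'a' → match
5. 'aaaaa' → match
6. 'babbaabbbacb' → match
7. 'aabb' → match
8. '' → match
9 → no match
10. 'aaaaaa' → match
Total matched: 7

7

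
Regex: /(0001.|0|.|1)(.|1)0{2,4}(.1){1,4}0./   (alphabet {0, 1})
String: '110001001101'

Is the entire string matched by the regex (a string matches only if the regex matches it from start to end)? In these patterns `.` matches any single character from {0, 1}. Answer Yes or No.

No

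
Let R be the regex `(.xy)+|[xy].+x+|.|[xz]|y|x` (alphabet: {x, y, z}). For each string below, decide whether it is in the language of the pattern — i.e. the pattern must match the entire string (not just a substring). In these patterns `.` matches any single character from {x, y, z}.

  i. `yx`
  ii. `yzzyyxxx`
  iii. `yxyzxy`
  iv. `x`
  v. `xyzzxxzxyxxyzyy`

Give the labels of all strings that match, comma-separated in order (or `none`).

ii, iii, iv

i → no match
ii → match
iii → match
iv → match
v → no match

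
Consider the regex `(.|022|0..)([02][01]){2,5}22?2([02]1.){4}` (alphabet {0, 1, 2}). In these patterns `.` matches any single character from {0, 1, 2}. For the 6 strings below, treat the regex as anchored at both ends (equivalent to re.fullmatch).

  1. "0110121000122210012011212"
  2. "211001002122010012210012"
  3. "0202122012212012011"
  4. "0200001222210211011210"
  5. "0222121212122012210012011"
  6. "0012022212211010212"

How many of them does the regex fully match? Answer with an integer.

1 → match
2 → no match
3 → match
4 → match
5 → match
6 → match
Total matched: 5

5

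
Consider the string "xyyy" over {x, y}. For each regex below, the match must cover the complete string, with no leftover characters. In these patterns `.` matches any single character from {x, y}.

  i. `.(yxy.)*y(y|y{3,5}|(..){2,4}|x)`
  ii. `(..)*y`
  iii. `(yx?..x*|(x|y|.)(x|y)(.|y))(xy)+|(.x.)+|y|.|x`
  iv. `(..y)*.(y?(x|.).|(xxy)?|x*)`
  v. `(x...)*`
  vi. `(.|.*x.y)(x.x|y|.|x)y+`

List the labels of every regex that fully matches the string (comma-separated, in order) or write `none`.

iv, v, vi

i → no match
ii → no match
iii → no match
iv → match
v → match
vi → match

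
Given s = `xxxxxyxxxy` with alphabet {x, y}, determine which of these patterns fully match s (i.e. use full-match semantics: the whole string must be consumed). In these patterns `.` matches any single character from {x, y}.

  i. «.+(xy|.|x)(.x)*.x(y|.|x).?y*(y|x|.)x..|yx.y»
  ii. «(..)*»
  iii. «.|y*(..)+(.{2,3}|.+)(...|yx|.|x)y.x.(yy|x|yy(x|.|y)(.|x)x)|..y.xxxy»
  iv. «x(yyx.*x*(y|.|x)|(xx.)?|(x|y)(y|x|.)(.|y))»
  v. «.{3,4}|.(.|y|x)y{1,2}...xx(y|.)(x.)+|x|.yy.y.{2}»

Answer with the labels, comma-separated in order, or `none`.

i → match
ii → match
iii → no match
iv → no match
v → no match

i, ii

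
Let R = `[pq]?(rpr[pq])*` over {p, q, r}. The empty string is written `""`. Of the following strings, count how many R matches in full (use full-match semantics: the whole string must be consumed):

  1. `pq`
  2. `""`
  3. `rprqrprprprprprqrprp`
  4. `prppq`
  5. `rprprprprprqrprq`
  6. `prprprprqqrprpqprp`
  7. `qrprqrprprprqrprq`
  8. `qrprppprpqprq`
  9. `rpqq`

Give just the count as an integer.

1 → no match
2 → match
3 → match
4 → no match
5 → match
6 → no match
7 → match
8 → no match
9 → no match
Total matched: 4

4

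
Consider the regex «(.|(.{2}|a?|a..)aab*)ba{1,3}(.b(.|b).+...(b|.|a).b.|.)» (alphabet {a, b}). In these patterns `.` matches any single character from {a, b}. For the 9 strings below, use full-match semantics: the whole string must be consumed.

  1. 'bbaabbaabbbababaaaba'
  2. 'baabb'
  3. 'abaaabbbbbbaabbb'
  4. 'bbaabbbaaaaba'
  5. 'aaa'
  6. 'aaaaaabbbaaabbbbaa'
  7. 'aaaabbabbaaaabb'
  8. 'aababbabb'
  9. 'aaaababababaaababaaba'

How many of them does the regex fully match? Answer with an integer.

1 → match
2 → no match
3 → match
4 → no match
5 → no match
6 → no match
7 → no match
8 → no match
9 → no match
Total matched: 2

2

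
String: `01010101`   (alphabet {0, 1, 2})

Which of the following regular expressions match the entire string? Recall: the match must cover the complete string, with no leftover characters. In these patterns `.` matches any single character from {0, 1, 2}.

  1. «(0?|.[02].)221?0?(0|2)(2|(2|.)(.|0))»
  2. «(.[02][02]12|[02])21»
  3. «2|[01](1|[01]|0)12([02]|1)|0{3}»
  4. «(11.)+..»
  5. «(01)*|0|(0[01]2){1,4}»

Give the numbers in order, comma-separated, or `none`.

5

1 → no match
2 → no match — must end with `21`
3 → no match
4 → no match — must start with `11`
5 → match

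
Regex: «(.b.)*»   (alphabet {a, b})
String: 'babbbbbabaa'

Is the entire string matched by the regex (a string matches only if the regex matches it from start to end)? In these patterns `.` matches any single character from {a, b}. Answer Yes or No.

No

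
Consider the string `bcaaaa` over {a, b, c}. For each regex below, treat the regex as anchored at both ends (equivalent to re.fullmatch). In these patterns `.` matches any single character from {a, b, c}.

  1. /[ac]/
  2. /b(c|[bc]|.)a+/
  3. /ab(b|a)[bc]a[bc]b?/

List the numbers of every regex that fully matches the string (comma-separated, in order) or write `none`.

1 → no match
2 → match
3 → no match — must start with `ab`

2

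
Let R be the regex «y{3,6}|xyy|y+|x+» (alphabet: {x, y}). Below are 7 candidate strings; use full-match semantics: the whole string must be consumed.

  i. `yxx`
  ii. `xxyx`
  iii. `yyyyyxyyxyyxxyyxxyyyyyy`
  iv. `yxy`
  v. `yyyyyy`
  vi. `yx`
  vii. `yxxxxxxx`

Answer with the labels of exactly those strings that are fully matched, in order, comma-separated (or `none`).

v

i → no match
ii → no match
iii → no match
iv → no match
v → match
vi → no match
vii → no match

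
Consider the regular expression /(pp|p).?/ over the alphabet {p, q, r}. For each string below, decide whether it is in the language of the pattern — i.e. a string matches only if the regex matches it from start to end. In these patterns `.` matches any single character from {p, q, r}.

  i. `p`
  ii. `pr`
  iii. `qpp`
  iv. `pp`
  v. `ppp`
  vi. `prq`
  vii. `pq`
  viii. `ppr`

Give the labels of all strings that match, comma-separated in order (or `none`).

i, ii, iv, v, vii, viii

i. `p` → match
ii. `pr` → match
iii. `qpp` → no match
iv. `pp` → match
v. `ppp` → match
vi. `prq` → no match
vii. `pq` → match
viii. `ppr` → match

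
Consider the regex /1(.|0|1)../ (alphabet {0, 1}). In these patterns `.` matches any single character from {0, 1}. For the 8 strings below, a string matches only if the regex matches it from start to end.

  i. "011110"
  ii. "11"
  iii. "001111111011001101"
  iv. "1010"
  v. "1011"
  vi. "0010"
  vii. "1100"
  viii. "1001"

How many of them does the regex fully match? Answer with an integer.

i → no match — must start with "1"
ii → no match
iii → no match — must start with "1"
iv → match
v → match
vi → no match — must start with "1"
vii → match
viii → match
Total matched: 4

4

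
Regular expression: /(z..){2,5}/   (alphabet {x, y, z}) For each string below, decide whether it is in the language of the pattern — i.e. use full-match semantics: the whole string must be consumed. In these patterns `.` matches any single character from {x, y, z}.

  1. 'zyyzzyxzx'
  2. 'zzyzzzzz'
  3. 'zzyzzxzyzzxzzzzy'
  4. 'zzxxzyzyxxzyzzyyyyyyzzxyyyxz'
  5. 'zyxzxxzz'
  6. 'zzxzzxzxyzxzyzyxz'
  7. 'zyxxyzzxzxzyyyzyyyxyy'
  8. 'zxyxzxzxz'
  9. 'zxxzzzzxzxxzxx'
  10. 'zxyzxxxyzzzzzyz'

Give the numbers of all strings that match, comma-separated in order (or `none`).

1 → no match
2 → no match
3 → no match
4 → no match
5 → no match
6 → no match
7 → no match
8 → no match
9 → no match
10 → no match

none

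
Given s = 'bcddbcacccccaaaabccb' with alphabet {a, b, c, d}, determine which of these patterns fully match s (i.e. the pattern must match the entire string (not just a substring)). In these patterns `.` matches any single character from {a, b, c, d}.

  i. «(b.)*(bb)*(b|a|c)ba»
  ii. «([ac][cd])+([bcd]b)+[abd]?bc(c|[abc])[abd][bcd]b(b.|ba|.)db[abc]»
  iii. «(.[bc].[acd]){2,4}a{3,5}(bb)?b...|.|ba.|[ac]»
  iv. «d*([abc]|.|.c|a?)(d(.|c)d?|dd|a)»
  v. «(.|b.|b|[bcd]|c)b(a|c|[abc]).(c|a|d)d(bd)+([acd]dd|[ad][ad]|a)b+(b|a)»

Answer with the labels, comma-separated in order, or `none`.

iii

i → no match — must end with 'ba'
ii → no match
iii → match
iv → no match
v → no match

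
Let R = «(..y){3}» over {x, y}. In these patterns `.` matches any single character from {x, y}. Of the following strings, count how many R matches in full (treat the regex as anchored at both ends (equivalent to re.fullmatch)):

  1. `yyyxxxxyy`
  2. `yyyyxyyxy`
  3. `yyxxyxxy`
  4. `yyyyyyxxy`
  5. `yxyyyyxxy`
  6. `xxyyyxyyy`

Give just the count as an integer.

3

1 → no match
2 → match
3 → no match
4 → match
5 → match
6 → no match
Total matched: 3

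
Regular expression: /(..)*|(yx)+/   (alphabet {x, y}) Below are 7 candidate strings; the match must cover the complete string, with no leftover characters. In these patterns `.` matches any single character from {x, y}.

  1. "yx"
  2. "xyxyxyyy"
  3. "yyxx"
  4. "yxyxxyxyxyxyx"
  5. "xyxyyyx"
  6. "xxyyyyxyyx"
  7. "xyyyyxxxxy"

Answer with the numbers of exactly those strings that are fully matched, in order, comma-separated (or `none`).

1. "yx" → match
2. "xyxyxyyy" → match
3. "yyxx" → match
4 → no match
5. "xyxyyyx" → no match
6. "xxyyyyxyyx" → match
7. "xyyyyxxxxy" → match

1, 2, 3, 6, 7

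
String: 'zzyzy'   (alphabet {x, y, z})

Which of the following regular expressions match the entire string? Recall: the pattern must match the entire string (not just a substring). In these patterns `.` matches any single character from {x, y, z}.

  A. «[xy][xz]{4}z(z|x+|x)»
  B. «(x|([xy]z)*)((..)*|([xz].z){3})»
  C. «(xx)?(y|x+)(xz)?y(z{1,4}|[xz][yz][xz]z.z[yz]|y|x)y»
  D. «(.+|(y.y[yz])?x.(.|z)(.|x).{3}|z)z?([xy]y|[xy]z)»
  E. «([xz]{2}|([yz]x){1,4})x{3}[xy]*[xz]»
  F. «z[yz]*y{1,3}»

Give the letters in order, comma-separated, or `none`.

A → no match
B → no match
C → no match
D → no match
E → no match
F → match

F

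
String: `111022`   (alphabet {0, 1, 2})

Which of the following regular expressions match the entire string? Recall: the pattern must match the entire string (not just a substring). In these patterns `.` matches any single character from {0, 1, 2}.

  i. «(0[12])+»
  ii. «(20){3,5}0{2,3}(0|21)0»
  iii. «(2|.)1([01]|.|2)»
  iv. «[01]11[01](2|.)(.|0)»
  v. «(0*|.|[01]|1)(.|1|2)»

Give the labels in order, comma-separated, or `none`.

iv

i → no match — must start with `0`
ii → no match — must start with `20`
iii → no match
iv → match
v → no match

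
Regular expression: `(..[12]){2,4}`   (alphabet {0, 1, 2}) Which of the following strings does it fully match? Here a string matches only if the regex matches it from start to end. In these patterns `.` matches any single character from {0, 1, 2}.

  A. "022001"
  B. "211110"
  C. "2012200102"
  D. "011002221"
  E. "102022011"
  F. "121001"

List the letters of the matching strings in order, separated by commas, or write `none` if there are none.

A, D, E, F

A → match
B → no match
C → no match
D → match
E → match
F → match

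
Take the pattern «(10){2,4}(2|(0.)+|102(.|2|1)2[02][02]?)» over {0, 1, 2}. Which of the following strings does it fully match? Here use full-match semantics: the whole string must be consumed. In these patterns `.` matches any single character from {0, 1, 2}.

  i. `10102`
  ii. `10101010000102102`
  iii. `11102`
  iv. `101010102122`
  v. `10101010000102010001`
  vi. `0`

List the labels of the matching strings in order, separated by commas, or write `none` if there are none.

i, iv, v

i → match
ii → no match
iii → no match — must start with `10`
iv → match
v → match
vi → no match — must start with `10`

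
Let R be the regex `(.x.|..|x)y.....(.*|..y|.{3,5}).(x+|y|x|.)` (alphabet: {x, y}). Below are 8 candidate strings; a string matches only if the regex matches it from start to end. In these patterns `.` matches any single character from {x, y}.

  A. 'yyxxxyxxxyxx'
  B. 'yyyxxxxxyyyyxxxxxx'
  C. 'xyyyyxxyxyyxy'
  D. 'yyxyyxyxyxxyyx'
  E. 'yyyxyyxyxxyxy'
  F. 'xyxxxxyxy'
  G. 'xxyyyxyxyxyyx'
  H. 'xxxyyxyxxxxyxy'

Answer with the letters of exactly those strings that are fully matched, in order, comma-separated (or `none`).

A. 'yyxxxyxxxyxx' → no match
B → match
C → match
D → no match
E → match
F. 'xyxxxxyxy' → match
G → match
H → match

B, C, E, F, G, H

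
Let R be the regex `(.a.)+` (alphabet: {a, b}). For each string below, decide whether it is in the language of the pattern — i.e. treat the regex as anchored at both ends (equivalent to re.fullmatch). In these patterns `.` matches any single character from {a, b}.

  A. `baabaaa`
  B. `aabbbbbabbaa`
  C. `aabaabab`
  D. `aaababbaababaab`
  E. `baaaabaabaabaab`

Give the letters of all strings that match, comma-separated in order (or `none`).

D, E

A → no match
B → no match
C → no match
D → match
E → match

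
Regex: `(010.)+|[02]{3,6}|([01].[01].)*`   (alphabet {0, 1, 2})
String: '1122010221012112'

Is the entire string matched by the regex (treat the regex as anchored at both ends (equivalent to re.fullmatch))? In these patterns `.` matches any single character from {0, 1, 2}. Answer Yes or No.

No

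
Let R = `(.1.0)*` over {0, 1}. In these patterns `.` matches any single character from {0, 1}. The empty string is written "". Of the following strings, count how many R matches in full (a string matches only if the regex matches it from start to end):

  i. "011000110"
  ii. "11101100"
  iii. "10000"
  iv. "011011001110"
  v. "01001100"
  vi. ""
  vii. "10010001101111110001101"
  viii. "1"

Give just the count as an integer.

4

i → no match
ii → match
iii → no match
iv → match
v → match
vi → match
vii → no match
viii → no match
Total matched: 4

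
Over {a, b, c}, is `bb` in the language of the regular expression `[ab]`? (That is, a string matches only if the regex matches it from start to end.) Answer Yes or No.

No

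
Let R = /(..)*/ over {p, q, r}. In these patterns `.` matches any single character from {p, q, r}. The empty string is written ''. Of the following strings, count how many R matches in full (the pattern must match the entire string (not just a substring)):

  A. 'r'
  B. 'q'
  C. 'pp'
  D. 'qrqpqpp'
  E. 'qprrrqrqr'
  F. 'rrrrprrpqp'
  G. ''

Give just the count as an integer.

A → no match
B → no match
C → match
D → no match
E → no match
F → match
G → match
Total matched: 3

3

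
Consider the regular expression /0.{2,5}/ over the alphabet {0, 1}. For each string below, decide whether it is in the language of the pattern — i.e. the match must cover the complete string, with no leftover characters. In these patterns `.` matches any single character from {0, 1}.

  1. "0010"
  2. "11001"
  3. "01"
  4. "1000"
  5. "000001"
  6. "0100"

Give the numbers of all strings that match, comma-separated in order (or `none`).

1 → match
2 → no match — must start with "0"
3 → no match
4 → no match — must start with "0"
5 → match
6 → match

1, 5, 6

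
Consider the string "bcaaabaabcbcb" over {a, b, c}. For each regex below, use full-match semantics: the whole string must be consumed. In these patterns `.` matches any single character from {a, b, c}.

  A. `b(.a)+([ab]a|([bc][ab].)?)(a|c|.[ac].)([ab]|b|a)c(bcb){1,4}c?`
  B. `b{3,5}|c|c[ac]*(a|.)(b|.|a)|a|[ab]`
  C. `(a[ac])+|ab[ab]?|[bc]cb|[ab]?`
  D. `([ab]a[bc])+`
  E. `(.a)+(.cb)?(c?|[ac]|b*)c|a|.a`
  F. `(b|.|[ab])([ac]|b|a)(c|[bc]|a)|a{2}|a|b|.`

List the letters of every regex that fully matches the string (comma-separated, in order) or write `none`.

A

A → match
B → no match
C → no match
D → no match
E → no match
F → no match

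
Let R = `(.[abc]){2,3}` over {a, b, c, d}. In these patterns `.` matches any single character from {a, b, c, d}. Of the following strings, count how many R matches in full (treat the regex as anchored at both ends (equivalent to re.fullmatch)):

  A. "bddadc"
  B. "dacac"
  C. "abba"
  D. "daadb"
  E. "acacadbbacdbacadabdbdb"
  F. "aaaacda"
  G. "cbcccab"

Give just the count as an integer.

1

A → no match
B → no match
C → match
D → no match
E → no match
F → no match
G → no match
Total matched: 1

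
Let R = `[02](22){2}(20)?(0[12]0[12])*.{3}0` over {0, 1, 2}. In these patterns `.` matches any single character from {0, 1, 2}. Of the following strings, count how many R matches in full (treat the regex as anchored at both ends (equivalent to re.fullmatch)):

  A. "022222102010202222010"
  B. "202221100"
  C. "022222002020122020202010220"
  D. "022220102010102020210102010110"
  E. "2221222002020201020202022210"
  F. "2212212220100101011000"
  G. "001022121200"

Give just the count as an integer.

A → no match
B. "202221100" → no match
C → no match
D → no match
E → no match
F → no match
G. "001022121200" → no match
Total matched: 0

0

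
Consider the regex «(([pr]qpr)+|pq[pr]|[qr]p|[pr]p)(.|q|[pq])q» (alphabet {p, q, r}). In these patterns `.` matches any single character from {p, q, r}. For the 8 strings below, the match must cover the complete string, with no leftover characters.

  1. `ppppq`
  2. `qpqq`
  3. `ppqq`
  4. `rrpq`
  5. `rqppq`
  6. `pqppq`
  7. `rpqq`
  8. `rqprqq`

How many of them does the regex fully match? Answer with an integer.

1 → no match
2 → match
3 → match
4 → no match
5 → no match
6 → match
7 → match
8 → match
Total matched: 5

5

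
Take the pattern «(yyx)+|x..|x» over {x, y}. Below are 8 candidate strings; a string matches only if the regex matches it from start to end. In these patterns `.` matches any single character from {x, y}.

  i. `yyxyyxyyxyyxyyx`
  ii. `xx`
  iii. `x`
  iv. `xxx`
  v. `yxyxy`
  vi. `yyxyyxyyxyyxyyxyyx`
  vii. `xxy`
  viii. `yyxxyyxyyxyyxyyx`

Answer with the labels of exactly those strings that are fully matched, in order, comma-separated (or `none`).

i, iii, iv, vi, vii

i → match
ii → no match
iii → match
iv → match
v → no match
vi → match
vii → match
viii → no match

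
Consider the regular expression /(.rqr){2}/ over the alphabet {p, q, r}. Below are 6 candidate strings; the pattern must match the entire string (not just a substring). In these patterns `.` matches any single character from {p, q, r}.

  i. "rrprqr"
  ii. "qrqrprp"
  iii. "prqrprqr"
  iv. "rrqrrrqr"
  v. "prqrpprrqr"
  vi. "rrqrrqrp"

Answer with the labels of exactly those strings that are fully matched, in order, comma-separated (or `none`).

i → no match
ii → no match — must end with "rqr"
iii → match
iv → match
v → no match
vi → no match — must end with "rqr"

iii, iv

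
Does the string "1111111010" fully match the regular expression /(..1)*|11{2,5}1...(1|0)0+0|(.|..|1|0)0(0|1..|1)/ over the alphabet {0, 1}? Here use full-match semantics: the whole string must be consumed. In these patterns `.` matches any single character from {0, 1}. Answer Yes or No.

No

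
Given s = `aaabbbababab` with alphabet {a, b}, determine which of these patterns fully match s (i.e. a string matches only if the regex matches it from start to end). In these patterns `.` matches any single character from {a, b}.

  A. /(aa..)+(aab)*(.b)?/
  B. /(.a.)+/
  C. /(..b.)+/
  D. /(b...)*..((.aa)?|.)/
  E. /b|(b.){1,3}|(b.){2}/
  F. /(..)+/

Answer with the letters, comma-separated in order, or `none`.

A → no match
B → no match
C → no match
D → no match
E → no match — must start with `b`
F → match

F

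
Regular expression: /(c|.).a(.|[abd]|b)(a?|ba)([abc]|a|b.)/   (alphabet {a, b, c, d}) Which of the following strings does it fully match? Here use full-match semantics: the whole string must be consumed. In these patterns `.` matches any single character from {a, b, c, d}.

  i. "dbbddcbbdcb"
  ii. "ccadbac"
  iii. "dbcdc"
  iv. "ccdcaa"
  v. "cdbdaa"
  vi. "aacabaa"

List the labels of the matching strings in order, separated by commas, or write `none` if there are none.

ii

i. "dbbddcbbdcb" → no match
ii. "ccadbac" → match
iii. "dbcdc" → no match
iv. "ccdcaa" → no match
v. "cdbdaa" → no match
vi. "aacabaa" → no match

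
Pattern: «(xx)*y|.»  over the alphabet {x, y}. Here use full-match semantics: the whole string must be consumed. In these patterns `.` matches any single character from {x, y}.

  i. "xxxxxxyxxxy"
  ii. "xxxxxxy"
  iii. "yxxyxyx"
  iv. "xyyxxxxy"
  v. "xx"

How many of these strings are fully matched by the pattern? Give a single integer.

1

i → no match
ii → match
iii → no match
iv → no match
v → no match
Total matched: 1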